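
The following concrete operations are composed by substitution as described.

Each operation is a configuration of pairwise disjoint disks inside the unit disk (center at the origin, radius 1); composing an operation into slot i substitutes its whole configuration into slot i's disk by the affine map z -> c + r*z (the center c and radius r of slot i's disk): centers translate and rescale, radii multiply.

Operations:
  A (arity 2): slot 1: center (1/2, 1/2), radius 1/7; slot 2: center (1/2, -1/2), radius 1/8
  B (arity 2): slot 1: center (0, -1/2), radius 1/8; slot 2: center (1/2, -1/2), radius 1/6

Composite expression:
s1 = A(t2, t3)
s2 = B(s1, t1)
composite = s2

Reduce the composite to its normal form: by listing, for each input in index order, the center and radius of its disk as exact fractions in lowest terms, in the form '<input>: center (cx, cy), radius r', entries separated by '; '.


t1: center (1/2, -1/2), radius 1/6; t2: center (1/16, -7/16), radius 1/56; t3: center (1/16, -9/16), radius 1/64


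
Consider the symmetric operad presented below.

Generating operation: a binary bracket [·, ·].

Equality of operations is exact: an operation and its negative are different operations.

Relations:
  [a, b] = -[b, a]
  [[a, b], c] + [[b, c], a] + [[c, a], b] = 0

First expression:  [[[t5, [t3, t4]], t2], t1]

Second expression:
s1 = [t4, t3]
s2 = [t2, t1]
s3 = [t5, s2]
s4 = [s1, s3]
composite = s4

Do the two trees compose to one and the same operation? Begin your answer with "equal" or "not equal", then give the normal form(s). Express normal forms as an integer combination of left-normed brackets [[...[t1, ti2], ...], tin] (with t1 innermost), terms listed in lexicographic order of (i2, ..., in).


Reducing the first expression gives -[[[[t1, t2], t3], t4], t5] + [[[[t1, t2], t4], t3], t5] + [[[[t1, t2], t5], t3], t4] - [[[[t1, t2], t5], t4], t3] + [[[[t1, t3], t4], t5], t2] - [[[[t1, t4], t3], t5], t2] - [[[[t1, t5], t3], t4], t2] + [[[[t1, t5], t4], t3], t2]
Reducing the second expression gives [[[[t1, t2], t5], t3], t4] - [[[[t1, t2], t5], t4], t3]
The forms do not match — not equal.

not equal; first: -[[[[t1, t2], t3], t4], t5] + [[[[t1, t2], t4], t3], t5] + [[[[t1, t2], t5], t3], t4] - [[[[t1, t2], t5], t4], t3] + [[[[t1, t3], t4], t5], t2] - [[[[t1, t4], t3], t5], t2] - [[[[t1, t5], t3], t4], t2] + [[[[t1, t5], t4], t3], t2]; second: [[[[t1, t2], t5], t3], t4] - [[[[t1, t2], t5], t4], t3]


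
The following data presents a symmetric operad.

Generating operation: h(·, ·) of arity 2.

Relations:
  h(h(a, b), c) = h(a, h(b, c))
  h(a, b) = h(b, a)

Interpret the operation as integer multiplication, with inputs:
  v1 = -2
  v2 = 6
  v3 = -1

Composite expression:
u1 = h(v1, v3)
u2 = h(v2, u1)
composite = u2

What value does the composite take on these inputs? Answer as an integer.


12


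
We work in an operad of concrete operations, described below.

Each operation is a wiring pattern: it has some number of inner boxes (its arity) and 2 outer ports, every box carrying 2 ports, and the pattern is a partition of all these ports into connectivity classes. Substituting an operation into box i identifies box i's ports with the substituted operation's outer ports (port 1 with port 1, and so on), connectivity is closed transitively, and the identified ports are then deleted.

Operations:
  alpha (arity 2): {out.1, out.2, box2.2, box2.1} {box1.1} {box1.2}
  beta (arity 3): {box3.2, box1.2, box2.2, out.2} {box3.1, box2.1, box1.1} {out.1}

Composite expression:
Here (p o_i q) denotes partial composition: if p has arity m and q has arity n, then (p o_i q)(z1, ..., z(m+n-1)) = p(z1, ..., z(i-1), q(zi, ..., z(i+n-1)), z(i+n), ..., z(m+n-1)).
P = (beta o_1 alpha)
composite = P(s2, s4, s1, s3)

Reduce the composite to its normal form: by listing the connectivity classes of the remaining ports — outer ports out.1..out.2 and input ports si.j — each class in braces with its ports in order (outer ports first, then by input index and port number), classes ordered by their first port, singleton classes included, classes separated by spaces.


{out.1} {out.2, s1.1, s1.2, s3.1, s3.2, s4.1, s4.2} {s2.1} {s2.2}


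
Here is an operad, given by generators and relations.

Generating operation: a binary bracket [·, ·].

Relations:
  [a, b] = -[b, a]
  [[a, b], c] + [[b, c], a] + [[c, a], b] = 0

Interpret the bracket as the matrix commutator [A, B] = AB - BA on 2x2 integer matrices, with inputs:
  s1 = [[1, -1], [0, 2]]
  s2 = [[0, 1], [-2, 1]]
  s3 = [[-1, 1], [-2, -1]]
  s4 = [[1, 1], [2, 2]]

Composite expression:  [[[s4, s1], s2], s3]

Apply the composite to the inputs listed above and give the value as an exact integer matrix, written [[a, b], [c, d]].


[[-22, -4], [-8, 22]]


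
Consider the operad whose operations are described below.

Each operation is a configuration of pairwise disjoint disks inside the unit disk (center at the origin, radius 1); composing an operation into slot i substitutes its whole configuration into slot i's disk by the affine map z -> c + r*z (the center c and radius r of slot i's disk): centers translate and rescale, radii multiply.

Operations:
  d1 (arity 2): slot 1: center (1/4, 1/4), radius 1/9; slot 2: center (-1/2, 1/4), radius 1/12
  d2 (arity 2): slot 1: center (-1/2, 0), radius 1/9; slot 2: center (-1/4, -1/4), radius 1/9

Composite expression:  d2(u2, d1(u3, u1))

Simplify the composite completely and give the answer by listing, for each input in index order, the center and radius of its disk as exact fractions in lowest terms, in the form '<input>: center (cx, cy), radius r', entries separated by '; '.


u1: center (-11/36, -2/9), radius 1/108; u2: center (-1/2, 0), radius 1/9; u3: center (-2/9, -2/9), radius 1/81

Follow each u-input down from d2: c' goes to c + r*c', radius to r*r'.
for u2, the 1-step affine chain lands on center (-1/2, 0), radius 1/9
for u3, the 2-step affine chain lands on center (-2/9, -2/9), radius 1/81
for u1, the 2-step affine chain lands on center (-11/36, -2/9), radius 1/108


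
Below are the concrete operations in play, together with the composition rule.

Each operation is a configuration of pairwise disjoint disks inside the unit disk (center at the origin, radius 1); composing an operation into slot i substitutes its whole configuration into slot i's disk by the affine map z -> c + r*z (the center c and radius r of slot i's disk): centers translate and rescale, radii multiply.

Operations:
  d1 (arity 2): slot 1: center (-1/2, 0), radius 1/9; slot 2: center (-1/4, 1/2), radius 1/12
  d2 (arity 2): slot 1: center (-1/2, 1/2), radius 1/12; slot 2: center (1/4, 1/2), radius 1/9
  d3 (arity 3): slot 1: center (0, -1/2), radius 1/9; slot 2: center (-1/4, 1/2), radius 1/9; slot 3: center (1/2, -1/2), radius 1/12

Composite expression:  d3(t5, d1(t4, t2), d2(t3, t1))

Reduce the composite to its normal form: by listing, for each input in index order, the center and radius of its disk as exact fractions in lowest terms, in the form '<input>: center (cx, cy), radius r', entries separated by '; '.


t1: center (25/48, -11/24), radius 1/108; t2: center (-5/18, 5/9), radius 1/108; t3: center (11/24, -11/24), radius 1/144; t4: center (-11/36, 1/2), radius 1/81; t5: center (0, -1/2), radius 1/9

Nesting under d3 composes maps z -> c + r*z down each t-path.
tracing t5 down its 1-map path: center (0, -1/2), radius 1/9
tracing t4 down its 2-map path: center (-11/36, 1/2), radius 1/81
tracing t2 down its 2-map path: center (-5/18, 5/9), radius 1/108
tracing t3 down its 2-map path: center (11/24, -11/24), radius 1/144
tracing t1 down its 2-map path: center (25/48, -11/24), radius 1/108


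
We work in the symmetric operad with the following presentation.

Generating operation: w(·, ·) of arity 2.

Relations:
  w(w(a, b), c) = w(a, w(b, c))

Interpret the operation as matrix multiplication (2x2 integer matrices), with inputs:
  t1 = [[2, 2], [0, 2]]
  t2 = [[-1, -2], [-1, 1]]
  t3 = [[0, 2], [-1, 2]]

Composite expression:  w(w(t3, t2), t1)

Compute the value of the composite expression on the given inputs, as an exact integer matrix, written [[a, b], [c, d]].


w(t3, t2) = [[-2, 2], [-1, 4]]
w(w(t3, t2), t1) = [[-4, 0], [-2, 6]]

[[-4, 0], [-2, 6]]


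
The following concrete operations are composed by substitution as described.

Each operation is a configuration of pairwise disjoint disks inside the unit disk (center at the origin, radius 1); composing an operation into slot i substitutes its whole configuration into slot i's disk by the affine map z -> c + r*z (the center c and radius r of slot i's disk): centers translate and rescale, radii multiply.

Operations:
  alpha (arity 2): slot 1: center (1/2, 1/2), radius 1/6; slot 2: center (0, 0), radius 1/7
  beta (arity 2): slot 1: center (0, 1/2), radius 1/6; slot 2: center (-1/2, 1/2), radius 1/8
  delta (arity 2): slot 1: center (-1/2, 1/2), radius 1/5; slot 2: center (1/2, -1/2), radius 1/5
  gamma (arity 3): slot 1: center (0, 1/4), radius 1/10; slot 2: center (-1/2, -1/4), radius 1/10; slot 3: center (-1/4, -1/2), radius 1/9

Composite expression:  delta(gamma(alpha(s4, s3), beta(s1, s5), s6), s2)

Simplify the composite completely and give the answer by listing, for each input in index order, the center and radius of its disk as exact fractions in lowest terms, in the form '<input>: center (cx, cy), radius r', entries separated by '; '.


s1: center (-3/5, 23/50), radius 1/300; s2: center (1/2, -1/2), radius 1/5; s3: center (-1/2, 11/20), radius 1/350; s4: center (-49/100, 14/25), radius 1/300; s5: center (-61/100, 23/50), radius 1/400; s6: center (-11/20, 2/5), radius 1/45

Only the slot chain above each s matters under delta; compose those maps.
s4: after 3 affine steps, its disk has center (-49/100, 14/25), radius 1/300
s3: after 3 affine steps, its disk has center (-1/2, 11/20), radius 1/350
s1: after 3 affine steps, its disk has center (-3/5, 23/50), radius 1/300
s5: after 3 affine steps, its disk has center (-61/100, 23/50), radius 1/400
s6: after 2 affine steps, its disk has center (-11/20, 2/5), radius 1/45
s2: after 1 affine step, its disk has center (1/2, -1/2), radius 1/5


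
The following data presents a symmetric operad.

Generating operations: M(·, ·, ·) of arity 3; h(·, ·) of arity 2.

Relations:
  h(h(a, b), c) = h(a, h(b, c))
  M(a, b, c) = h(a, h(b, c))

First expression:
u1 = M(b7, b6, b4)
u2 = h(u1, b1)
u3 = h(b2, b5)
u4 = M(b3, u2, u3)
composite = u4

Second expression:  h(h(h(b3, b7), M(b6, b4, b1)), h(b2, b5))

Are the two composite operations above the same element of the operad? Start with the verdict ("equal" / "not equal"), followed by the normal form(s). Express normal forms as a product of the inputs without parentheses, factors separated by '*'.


equal: each reduces to b3 * b7 * b6 * b4 * b1 * b2 * b5

In normal form, the first expression is b3 * b7 * b6 * b4 * b1 * b2 * b5
In normal form, the second expression is b3 * b7 * b6 * b4 * b1 * b2 * b5
The normal forms match — equal.


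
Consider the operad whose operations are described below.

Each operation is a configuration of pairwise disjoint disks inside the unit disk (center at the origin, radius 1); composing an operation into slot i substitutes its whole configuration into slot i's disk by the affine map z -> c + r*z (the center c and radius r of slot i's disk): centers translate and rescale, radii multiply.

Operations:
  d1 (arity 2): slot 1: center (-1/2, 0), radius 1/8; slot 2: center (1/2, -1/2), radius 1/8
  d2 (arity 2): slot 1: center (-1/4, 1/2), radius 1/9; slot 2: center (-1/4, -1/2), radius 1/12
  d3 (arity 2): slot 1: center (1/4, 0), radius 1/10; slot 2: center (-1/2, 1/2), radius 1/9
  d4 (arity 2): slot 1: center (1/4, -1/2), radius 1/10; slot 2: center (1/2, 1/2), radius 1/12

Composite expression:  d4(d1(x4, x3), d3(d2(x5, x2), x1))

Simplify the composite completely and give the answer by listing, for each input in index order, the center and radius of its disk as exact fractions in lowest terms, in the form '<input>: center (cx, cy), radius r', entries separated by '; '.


Affine substitution under d4: radii multiply and x-centers shift.
for x4, the 2-step affine chain lands on center (1/5, -1/2), radius 1/80
for x3, the 2-step affine chain lands on center (3/10, -11/20), radius 1/80
for x5, the 3-step affine chain lands on center (83/160, 121/240), radius 1/1080
for x2, the 3-step affine chain lands on center (83/160, 119/240), radius 1/1440
for x1, the 2-step affine chain lands on center (11/24, 13/24), radius 1/108

x1: center (11/24, 13/24), radius 1/108; x2: center (83/160, 119/240), radius 1/1440; x3: center (3/10, -11/20), radius 1/80; x4: center (1/5, -1/2), radius 1/80; x5: center (83/160, 121/240), radius 1/1080


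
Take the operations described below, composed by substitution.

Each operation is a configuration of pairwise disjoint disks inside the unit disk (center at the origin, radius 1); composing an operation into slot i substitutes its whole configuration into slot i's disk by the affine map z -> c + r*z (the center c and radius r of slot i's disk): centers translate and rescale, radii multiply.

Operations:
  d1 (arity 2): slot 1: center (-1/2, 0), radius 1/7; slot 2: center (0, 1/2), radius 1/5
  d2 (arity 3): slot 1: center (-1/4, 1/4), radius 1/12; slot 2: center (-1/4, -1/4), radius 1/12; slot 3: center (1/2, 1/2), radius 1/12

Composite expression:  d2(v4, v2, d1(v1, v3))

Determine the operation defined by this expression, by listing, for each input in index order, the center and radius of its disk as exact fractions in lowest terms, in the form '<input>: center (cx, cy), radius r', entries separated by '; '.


v1: center (11/24, 1/2), radius 1/84; v2: center (-1/4, -1/4), radius 1/12; v3: center (1/2, 13/24), radius 1/60; v4: center (-1/4, 1/4), radius 1/12

Below d2, radii multiply path by path; the v-disk centers shift.
tracing v4 down its 1-map path: center (-1/4, 1/4), radius 1/12
tracing v2 down its 1-map path: center (-1/4, -1/4), radius 1/12
tracing v1 down its 2-map path: center (11/24, 1/2), radius 1/84
tracing v3 down its 2-map path: center (1/2, 13/24), radius 1/60


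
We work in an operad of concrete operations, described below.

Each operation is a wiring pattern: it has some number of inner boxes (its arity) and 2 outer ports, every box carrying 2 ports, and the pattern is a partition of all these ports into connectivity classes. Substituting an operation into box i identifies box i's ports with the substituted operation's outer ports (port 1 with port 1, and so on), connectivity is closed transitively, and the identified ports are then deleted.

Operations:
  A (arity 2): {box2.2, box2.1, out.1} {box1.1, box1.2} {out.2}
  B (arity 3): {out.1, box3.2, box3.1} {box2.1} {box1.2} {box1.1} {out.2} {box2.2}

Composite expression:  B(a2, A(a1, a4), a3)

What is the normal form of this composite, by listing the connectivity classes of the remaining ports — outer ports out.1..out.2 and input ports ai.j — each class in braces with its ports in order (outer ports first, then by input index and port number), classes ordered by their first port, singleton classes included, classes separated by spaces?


{out.1, a3.1, a3.2} {out.2} {a1.1, a1.2} {a2.1} {a2.2} {a4.1, a4.2}

Two ports join when wires chain via B-identified ports.
the subtree at A composes to {out.1, a4.1, a4.2} {out.2} {a1.1, a1.2} on (a1, a4); out.j = own outer ports
the subtree at B composes to {out.1, a3.1, a3.2} {out.2} {a1.1, a1.2} {a2.1} {a2.2} {a4.1, a4.2} on (a2, a1, a4, a3); out.j = own outer ports


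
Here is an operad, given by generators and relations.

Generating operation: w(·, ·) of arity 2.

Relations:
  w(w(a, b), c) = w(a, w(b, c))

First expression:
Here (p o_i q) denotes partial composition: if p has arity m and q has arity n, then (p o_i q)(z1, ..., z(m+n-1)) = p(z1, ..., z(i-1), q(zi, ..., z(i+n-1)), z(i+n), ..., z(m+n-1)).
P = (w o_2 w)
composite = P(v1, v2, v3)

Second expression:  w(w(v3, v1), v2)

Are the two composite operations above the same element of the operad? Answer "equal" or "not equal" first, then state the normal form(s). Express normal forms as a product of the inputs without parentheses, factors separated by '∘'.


not equal: they reduce to v1 ∘ v2 ∘ v3 and v3 ∘ v1 ∘ v2

Normal form of the first expression: v1 ∘ v2 ∘ v3
Normal form of the second expression: v3 ∘ v1 ∘ v2
Different reductions; not equal.


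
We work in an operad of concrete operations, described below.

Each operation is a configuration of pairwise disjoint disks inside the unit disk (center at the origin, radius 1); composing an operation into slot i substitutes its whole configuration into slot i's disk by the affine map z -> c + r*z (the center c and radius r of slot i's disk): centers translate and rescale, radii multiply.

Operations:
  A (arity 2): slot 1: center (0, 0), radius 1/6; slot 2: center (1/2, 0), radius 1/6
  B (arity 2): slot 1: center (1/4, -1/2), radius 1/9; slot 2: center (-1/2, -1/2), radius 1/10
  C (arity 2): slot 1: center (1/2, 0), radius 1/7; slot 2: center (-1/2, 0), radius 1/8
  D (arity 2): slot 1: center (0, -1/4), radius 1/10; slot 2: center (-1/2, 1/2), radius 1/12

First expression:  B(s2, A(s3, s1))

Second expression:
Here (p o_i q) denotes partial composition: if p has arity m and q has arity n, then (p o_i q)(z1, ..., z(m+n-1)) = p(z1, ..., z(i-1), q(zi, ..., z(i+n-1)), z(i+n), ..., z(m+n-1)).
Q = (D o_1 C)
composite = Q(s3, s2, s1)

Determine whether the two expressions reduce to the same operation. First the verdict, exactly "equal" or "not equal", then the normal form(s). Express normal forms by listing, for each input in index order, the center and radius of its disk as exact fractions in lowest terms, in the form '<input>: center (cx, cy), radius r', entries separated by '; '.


not equal — first s1: center (-9/20, -1/2), radius 1/60; s2: center (1/4, -1/2), radius 1/9; s3: center (-1/2, -1/2), radius 1/60, second s1: center (-1/2, 1/2), radius 1/12; s2: center (-1/20, -1/4), radius 1/80; s3: center (1/20, -1/4), radius 1/70

Reducing the first expression gives s1: center (-9/20, -1/2), radius 1/60; s2: center (1/4, -1/2), radius 1/9; s3: center (-1/2, -1/2), radius 1/60
Reducing the second expression gives s1: center (-1/2, 1/2), radius 1/12; s2: center (-1/20, -1/4), radius 1/80; s3: center (1/20, -1/4), radius 1/70
The forms do not match — not equal.


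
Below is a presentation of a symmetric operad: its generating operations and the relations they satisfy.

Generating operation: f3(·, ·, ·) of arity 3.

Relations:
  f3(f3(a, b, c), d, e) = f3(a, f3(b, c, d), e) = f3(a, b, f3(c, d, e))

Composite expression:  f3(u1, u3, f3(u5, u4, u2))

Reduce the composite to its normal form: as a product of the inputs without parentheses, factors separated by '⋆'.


u1 ⋆ u3 ⋆ u5 ⋆ u4 ⋆ u2

Every regrouping of f3 is equal, so read the u-inputs in written order.
f3(u5, u4, u2) unparenthesizes to u5 ⋆ u4 ⋆ u2
f3(u1, u3, f3(u5, u4, u2)) unparenthesizes to u1 ⋆ u3 ⋆ u5 ⋆ u4 ⋆ u2


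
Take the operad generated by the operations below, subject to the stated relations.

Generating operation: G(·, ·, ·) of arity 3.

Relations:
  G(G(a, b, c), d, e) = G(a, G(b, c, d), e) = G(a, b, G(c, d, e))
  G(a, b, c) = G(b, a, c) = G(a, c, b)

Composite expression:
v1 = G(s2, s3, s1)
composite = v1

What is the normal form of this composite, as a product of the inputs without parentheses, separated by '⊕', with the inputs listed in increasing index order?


s1 ⊕ s2 ⊕ s3

Both nesting and order wash out for G; what remains is which s's occur.
G(s2, s3, s1) collapses to s2 ⊕ s3 ⊕ s1
sorting the factors by input index: s1 ⊕ s2 ⊕ s3


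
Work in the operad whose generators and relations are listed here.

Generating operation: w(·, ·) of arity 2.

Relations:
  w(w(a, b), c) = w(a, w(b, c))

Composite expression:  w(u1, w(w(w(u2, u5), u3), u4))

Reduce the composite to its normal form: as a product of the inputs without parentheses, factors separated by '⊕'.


u1 ⊕ u2 ⊕ u5 ⊕ u3 ⊕ u4

All parenthesizations of w agree; list the u-inputs left to right.
w(u2, u5) flattens to u2 ⊕ u5
w(w(u2, u5), u3) flattens to u2 ⊕ u5 ⊕ u3
w(w(w(u2, u5), u3), u4) flattens to u2 ⊕ u5 ⊕ u3 ⊕ u4
w(u1, w(w(w(u2, u5), u3), u4)) flattens to u1 ⊕ u2 ⊕ u5 ⊕ u3 ⊕ u4


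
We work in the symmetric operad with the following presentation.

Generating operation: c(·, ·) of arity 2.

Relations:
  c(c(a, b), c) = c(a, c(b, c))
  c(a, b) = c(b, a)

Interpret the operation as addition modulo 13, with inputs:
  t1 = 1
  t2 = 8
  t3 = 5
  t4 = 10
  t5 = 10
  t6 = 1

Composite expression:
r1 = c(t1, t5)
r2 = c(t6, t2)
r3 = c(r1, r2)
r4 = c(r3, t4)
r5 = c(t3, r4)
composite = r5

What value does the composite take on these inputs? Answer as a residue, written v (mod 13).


c(t1, t5) = 11
c(t6, t2) = 9
c(c(t1, t5), c(t6, t2)) = 7
c(c(c(t1, t5), c(t6, t2)), t4) = 4
c(t3, c(c(c(t1, t5), c(t6, t2)), t4)) = 9

9 (mod 13)


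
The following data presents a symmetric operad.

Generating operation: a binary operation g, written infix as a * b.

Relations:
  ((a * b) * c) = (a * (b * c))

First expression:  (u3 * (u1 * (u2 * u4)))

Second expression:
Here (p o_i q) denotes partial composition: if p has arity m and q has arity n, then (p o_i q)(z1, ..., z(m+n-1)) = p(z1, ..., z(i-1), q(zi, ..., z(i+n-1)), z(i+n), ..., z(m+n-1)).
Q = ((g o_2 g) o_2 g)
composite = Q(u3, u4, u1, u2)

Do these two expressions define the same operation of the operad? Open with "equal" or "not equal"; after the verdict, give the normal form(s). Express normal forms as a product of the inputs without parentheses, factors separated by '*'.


not equal: they reduce to u3 * u1 * u2 * u4 and u3 * u4 * u1 * u2

In normal form, the first expression is u3 * u1 * u2 * u4
In normal form, the second expression is u3 * u4 * u1 * u2
They disagree, so not equal.


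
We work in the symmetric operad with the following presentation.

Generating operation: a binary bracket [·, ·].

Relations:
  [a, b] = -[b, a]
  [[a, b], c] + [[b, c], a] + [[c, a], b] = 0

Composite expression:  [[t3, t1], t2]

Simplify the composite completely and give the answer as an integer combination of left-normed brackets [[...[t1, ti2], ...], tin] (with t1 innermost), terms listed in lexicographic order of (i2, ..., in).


-[[t1, t3], t2]

Antisymmetry and Jacobi reduce to t1-anchored left-normed brackets.
Composite bracket: [[t3, t1], t2]
Expanding via [a, b] = ab - ba: 4 signed words (2^2 = 4).
The t1-initial words carry the normal form:
  t1t3t2 appears with sign -1, giving the term -[[t1, t3], t2]


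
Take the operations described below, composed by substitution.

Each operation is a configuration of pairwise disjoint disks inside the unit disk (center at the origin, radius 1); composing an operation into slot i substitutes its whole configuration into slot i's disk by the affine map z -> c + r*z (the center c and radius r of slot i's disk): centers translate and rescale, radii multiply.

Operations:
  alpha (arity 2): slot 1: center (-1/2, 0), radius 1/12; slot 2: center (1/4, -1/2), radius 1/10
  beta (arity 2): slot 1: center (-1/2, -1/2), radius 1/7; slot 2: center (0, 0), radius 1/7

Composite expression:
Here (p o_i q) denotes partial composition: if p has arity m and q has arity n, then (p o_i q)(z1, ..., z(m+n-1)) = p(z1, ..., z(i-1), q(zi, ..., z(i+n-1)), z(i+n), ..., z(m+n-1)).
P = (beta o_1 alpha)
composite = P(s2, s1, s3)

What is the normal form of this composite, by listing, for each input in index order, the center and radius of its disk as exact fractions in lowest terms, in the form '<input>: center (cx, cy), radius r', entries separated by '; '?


Below beta, radii multiply path by path; the s-disk centers shift.
s2 passes through 2 substitutions, ending at center (-4/7, -1/2), radius 1/84
s1 passes through 2 substitutions, ending at center (-13/28, -4/7), radius 1/70
s3 passes through 1 substitution, ending at center (0, 0), radius 1/7

s1: center (-13/28, -4/7), radius 1/70; s2: center (-4/7, -1/2), radius 1/84; s3: center (0, 0), radius 1/7


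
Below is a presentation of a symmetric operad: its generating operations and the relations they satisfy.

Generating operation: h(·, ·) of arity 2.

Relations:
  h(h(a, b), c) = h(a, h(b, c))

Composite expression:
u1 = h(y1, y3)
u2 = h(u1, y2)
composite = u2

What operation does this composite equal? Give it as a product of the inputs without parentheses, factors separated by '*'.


y1 * y3 * y2

Associativity of h dissolves the nesting; only the y-input order survives.
h(y1, y3) reduces to y1 * y3
h(h(y1, y3), y2) reduces to y1 * y3 * y2


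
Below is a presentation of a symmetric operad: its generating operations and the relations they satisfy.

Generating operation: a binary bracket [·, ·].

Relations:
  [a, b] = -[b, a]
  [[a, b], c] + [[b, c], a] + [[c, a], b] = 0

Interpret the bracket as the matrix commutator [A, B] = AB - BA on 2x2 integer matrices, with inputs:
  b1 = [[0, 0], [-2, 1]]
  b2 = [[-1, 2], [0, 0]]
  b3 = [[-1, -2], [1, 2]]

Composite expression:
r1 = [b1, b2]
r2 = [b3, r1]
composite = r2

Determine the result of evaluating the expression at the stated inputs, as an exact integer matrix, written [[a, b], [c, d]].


[[-2, 22], [14, 2]]


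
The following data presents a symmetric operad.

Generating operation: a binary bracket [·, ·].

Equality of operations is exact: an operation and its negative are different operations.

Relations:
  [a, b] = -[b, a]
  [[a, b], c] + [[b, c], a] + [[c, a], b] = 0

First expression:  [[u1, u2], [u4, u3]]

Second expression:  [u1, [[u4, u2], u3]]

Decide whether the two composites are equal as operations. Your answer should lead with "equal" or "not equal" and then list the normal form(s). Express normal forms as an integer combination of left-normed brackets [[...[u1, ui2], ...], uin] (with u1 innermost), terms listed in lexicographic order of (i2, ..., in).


The first composite normalizes to -[[[u1, u2], u3], u4] + [[[u1, u2], u4], u3]
The second composite normalizes to -[[[u1, u2], u4], u3] + [[[u1, u3], u2], u4] - [[[u1, u3], u4], u2] + [[[u1, u4], u2], u3]
The normal forms differ: not equal.

not equal — first -[[[u1, u2], u3], u4] + [[[u1, u2], u4], u3], second -[[[u1, u2], u4], u3] + [[[u1, u3], u2], u4] - [[[u1, u3], u4], u2] + [[[u1, u4], u2], u3]


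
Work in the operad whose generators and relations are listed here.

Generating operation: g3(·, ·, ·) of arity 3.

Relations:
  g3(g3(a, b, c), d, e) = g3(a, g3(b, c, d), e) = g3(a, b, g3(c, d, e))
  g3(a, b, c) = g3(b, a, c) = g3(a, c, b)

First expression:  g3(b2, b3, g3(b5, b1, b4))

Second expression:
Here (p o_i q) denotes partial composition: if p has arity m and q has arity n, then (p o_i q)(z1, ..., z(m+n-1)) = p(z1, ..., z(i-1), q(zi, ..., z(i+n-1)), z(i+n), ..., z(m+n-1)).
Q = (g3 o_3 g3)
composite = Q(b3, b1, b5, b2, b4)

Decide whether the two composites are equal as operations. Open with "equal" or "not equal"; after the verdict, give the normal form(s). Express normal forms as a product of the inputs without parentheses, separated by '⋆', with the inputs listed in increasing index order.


equal — both sides give b1 ⋆ b2 ⋆ b3 ⋆ b4 ⋆ b5

Reducing the first expression gives b1 ⋆ b2 ⋆ b3 ⋆ b4 ⋆ b5
Reducing the second expression gives b1 ⋆ b2 ⋆ b3 ⋆ b4 ⋆ b5
Both agree, so they are equal.


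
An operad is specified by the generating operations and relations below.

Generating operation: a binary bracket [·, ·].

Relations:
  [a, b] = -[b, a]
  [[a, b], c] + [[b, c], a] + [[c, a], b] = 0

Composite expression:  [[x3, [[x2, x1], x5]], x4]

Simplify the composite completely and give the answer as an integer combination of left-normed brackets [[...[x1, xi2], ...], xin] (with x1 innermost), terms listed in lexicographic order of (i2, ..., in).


[[[[x1, x2], x5], x3], x4]

Antisymmetry and Jacobi reduce to x1-anchored left-normed brackets.
Composite bracket: [[x3, [[x2, x1], x5]], x4]
Each bracket splits as ab - ba, giving 16 signed words (2^4 = 16).
Collect the words opening with x1:
  x1x2x5x3x4 (sign +1) contributes +[[[[x1, x2], x5], x3], x4]


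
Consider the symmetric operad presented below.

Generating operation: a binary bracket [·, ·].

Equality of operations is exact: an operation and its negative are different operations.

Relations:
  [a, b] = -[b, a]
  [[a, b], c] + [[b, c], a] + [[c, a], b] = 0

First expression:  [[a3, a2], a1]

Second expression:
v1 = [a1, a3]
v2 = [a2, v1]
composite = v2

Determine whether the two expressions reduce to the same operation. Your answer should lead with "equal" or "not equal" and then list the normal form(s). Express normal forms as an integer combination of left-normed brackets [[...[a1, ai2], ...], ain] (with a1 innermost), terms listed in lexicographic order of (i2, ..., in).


not equal; the first gives [[a1, a2], a3] - [[a1, a3], a2] and the second -[[a1, a3], a2]


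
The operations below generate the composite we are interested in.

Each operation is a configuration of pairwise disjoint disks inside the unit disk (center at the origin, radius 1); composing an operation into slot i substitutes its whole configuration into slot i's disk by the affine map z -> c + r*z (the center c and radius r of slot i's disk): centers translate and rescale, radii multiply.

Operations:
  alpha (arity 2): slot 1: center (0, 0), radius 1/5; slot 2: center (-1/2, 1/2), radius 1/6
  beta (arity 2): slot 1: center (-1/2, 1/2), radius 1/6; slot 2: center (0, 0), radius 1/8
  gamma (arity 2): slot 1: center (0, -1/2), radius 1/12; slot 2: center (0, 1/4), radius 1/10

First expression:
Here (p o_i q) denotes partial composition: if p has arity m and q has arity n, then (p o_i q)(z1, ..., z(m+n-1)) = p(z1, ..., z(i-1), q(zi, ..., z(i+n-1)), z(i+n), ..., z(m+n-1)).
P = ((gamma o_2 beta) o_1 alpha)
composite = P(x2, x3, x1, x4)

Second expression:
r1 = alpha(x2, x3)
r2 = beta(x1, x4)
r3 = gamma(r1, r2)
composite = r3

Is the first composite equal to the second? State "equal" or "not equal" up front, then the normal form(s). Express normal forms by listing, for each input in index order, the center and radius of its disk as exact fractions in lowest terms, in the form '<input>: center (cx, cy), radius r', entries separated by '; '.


equal; both compose to x1: center (-1/20, 3/10), radius 1/60; x2: center (0, -1/2), radius 1/60; x3: center (-1/24, -11/24), radius 1/72; x4: center (0, 1/4), radius 1/80


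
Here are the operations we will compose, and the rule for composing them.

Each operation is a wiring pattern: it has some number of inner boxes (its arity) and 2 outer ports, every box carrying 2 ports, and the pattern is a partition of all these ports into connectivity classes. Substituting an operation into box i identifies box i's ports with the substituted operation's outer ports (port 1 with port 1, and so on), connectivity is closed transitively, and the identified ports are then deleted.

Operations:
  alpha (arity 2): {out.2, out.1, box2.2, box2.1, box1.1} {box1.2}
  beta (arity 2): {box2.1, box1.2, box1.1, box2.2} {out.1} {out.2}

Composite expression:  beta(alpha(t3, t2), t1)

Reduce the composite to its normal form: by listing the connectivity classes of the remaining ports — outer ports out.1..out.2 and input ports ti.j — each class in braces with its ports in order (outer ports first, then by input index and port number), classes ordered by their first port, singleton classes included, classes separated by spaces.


{out.1} {out.2} {t1.1, t1.2, t2.1, t2.2, t3.1} {t3.2}

After gluing at beta, chains via deleted ports link the t-ports.
through alpha, on inputs (t3, t2): {out.1, out.2, t2.1, t2.2, t3.1} {t3.2} (out.j = stage outer ports)
through beta, on inputs (t3, t2, t1): {out.1} {out.2} {t1.1, t1.2, t2.1, t2.2, t3.1} {t3.2} (out.j = stage outer ports)


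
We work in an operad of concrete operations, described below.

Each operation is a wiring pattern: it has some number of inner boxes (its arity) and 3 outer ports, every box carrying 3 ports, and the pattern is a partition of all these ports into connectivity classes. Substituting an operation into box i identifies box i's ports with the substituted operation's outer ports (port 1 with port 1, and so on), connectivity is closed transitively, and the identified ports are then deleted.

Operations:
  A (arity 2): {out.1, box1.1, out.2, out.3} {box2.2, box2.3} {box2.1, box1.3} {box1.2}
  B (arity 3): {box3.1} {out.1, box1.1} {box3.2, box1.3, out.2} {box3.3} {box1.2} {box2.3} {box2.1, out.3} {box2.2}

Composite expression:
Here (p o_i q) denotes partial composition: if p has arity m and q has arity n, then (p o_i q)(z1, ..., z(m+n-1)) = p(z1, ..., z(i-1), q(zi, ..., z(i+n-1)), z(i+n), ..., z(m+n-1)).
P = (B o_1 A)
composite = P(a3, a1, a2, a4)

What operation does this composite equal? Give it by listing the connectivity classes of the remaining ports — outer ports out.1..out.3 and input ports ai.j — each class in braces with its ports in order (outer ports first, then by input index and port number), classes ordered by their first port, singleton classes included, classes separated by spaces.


{out.1, out.2, a3.1, a4.2} {out.3, a2.1} {a1.1, a3.3} {a1.2, a1.3} {a2.2} {a2.3} {a3.2} {a4.1} {a4.3}


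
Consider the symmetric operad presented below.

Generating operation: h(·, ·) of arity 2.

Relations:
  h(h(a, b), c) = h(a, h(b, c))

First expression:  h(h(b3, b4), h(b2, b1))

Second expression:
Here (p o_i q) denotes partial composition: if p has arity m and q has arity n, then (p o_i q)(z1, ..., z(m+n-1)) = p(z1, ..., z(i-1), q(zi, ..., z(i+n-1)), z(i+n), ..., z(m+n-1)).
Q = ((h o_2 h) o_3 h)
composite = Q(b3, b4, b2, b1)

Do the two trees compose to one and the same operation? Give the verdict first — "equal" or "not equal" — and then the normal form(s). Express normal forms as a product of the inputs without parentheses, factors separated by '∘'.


The first composite normalizes to b3 ∘ b4 ∘ b2 ∘ b1
The second composite normalizes to b3 ∘ b4 ∘ b2 ∘ b1
Both agree, so they are equal.

equal; both compose to b3 ∘ b4 ∘ b2 ∘ b1


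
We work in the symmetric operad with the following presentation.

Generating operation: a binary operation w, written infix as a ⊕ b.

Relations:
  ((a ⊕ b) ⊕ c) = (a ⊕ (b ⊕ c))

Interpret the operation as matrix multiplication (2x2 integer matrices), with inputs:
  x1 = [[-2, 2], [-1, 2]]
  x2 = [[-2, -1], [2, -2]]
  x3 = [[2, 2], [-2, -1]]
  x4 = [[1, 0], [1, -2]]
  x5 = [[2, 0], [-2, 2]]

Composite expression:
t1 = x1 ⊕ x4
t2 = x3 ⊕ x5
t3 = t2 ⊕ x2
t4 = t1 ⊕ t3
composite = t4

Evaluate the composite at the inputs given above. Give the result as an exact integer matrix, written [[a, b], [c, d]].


[[0, -24], [8, -32]]

(x1 ⊕ x4) = [[0, -4], [1, -4]]
(x3 ⊕ x5) = [[0, 4], [-2, -2]]
((x3 ⊕ x5) ⊕ x2) = [[8, -8], [0, 6]]
((x1 ⊕ x4) ⊕ ((x3 ⊕ x5) ⊕ x2)) = [[0, -24], [8, -32]]


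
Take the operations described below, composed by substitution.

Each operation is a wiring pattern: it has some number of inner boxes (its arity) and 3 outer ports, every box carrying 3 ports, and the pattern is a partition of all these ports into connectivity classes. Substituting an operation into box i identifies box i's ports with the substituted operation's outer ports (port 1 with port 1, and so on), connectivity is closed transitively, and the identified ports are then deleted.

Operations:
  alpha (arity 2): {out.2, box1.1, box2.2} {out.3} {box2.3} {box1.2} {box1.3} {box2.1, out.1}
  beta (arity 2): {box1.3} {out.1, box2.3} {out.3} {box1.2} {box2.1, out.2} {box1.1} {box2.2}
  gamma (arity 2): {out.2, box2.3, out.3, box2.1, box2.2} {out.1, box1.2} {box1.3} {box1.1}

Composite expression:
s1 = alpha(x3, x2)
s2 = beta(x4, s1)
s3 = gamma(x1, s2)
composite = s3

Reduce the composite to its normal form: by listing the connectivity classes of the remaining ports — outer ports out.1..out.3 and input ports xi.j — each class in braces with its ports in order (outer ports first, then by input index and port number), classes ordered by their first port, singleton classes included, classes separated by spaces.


{out.1, x1.2} {out.2, out.3, x2.1} {x1.1} {x1.3} {x2.2, x3.1} {x2.3} {x3.2} {x3.3} {x4.1} {x4.2} {x4.3}

Connectivity passes through glued gamma-boundaries; trace each wire chain.
composing alpha on (x3, x2), with out.j its own outer ports: {out.1, x2.1} {out.2, x2.2, x3.1} {out.3} {x2.3} {x3.2} {x3.3}
composing beta on (x4, x3, x2), with out.j its own outer ports: {out.1} {out.2, x2.1} {out.3} {x2.2, x3.1} {x2.3} {x3.2} {x3.3} {x4.1} {x4.2} {x4.3}
composing gamma on (x1, x4, x3, x2), with out.j its own outer ports: {out.1, x1.2} {out.2, out.3, x2.1} {x1.1} {x1.3} {x2.2, x3.1} {x2.3} {x3.2} {x3.3} {x4.1} {x4.2} {x4.3}


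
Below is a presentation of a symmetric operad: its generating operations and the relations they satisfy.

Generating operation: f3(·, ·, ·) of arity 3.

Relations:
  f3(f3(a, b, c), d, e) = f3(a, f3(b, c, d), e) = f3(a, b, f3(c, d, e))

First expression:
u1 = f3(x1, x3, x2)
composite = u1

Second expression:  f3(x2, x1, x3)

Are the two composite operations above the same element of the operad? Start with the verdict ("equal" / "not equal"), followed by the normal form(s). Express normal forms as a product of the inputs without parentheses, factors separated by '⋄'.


not equal — first x1 ⋄ x3 ⋄ x2, second x2 ⋄ x1 ⋄ x3

The first expression reduces to x1 ⋄ x3 ⋄ x2
The second expression reduces to x2 ⋄ x1 ⋄ x3
The normal forms differ: not equal.


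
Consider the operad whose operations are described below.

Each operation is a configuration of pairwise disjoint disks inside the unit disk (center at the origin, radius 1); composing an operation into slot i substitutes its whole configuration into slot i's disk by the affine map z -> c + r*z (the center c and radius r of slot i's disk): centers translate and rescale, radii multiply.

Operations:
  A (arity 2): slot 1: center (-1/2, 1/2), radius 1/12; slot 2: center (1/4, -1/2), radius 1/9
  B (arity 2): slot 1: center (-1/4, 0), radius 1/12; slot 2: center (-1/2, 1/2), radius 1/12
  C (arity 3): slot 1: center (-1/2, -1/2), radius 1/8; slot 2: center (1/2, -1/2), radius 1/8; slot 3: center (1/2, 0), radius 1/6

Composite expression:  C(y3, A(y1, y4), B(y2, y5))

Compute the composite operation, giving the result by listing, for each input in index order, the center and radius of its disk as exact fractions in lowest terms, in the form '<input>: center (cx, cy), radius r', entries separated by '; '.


y1: center (7/16, -7/16), radius 1/96; y2: center (11/24, 0), radius 1/72; y3: center (-1/2, -1/2), radius 1/8; y4: center (17/32, -9/16), radius 1/72; y5: center (5/12, 1/12), radius 1/72

Each y-disk chains the slot maps above it in C; radii multiply.
y3: after 1 affine step, its disk has center (-1/2, -1/2), radius 1/8
y1: after 2 affine steps, its disk has center (7/16, -7/16), radius 1/96
y4: after 2 affine steps, its disk has center (17/32, -9/16), radius 1/72
y2: after 2 affine steps, its disk has center (11/24, 0), radius 1/72
y5: after 2 affine steps, its disk has center (5/12, 1/12), radius 1/72


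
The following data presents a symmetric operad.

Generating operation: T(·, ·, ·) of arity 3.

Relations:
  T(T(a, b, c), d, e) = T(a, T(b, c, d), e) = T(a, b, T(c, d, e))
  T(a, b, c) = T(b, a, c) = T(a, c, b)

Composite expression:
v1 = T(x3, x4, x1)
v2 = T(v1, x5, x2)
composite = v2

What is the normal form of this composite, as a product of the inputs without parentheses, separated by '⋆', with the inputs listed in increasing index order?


x1 ⋆ x2 ⋆ x3 ⋆ x4 ⋆ x5

Reordering under T is free, so list the x-inputs canonically.
T(x3, x4, x1) reduces to x3 ⋆ x4 ⋆ x1
T(T(x3, x4, x1), x5, x2) reduces to x3 ⋆ x4 ⋆ x1 ⋆ x5 ⋆ x2
sorting the factors by input index: x1 ⋆ x2 ⋆ x3 ⋆ x4 ⋆ x5


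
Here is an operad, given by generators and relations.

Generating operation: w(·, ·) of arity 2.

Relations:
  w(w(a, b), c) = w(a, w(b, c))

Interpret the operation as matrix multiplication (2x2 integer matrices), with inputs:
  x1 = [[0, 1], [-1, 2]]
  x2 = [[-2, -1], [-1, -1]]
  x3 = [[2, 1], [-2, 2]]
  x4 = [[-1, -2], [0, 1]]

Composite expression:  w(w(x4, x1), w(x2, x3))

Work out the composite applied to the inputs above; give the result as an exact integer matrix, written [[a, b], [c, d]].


[[-4, 7], [2, -2]]

w(x4, x1) = [[2, -5], [-1, 2]]
w(x2, x3) = [[-2, -4], [0, -3]]
w(w(x4, x1), w(x2, x3)) = [[-4, 7], [2, -2]]
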